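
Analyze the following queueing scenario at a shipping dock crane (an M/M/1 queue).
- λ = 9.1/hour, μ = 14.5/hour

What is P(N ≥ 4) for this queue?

ρ = λ/μ = 9.1/14.5 = 0.6276
P(N ≥ n) = ρⁿ
P(N ≥ 4) = 0.6276^4
P(N ≥ 4) = 0.1551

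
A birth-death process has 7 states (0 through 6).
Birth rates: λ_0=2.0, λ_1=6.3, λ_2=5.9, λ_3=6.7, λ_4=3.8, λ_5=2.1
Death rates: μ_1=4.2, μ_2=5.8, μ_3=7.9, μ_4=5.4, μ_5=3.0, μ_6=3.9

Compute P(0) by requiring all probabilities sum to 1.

Ratios P(n)/P(0) = (λ₀···λₙ₋₁)/(μ₁···μₙ):
P(1)/P(0) = (2.0)/(4.2) = 0.4762
P(2)/P(0) = (2.0×6.3)/(4.2×5.8) = 0.5172
P(3)/P(0) = (2.0×6.3×5.9)/(4.2×5.8×7.9) = 0.3863
P(4)/P(0) = (2.0×6.3×5.9×6.7)/(4.2×5.8×7.9×5.4) = 0.4793
P(5)/P(0) = (2.0×6.3×5.9×6.7×3.8)/(4.2×5.8×7.9×5.4×3.0) = 0.6071
P(6)/P(0) = (2.0×6.3×5.9×6.7×3.8×2.1)/(4.2×5.8×7.9×5.4×3.0×3.9) = 0.3269

Normalization: ∑ P(n) = 1
P(0) × (1.0000 + 0.4762 + 0.5172 + 0.3863 + 0.4793 + 0.6071 + 0.3269) = 1
P(0) × 3.7930 = 1
P(0) = 1/3.7930 = 0.2636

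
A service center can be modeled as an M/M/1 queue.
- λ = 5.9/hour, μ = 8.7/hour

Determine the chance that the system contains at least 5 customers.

ρ = λ/μ = 5.9/8.7 = 0.67816
P(N ≥ n) = ρⁿ
P(N ≥ 5) = 0.67816^5
P(N ≥ 5) = 0.1434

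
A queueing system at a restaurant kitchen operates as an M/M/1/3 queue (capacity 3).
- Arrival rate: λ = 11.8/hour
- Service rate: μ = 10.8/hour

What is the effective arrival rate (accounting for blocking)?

ρ = λ/μ = 11.8/10.8 = 1.09259
P₀ = (1-ρ)/(1-ρ^(K+1)) = (1-1.09259)/(1-1.09259^4) = -0.092590/-0.42505 = 0.2178
P_K = P₀×ρ^K = 0.2178 × 1.09259^3 = 0.2178 × 1.3043 = 0.2841
λ_eff = λ(1-P_K) = 11.8 × (1 - 0.28412) = 11.8 × 0.71588 = 8.4474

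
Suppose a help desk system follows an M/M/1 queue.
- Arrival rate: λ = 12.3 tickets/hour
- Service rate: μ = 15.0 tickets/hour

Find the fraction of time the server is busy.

Server utilization: ρ = λ/μ
ρ = 12.3/15.0 = 0.8200
The server is busy 82.00% of the time.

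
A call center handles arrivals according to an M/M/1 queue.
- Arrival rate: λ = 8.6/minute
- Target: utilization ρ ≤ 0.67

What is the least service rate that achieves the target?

ρ = λ/μ, so μ = λ/ρ
μ ≥ 8.6/0.67 = 12.8358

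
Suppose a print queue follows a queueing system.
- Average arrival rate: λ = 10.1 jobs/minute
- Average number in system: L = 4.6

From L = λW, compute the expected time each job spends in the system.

Little's Law: L = λW, so W = L/λ
W = 4.6/10.1 = 0.4554 minutes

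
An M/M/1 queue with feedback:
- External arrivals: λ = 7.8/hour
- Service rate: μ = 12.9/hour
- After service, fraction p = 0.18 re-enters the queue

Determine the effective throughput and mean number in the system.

Effective arrival rate: λ_eff = λ/(1-p) = 7.8/(1-0.18) = 7.8/0.82 = 9.5122
ρ = λ_eff/μ = 9.5122/12.9 = 0.73738
L = ρ/(1-ρ) = 0.73738/(1-0.73738) = 2.8078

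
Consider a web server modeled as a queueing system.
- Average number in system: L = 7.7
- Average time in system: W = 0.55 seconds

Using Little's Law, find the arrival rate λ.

Little's Law: L = λW, so λ = L/W
λ = 7.7/0.55 = 14.0000 requests/second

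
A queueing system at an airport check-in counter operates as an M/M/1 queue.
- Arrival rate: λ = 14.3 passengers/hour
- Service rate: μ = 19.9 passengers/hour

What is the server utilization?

Server utilization: ρ = λ/μ
ρ = 14.3/19.9 = 0.7186
The server is busy 71.86% of the time.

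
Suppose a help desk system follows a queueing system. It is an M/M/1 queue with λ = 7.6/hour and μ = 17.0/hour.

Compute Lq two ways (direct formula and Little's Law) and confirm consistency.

Method 1 (direct): Lq = λ²/(μ(μ-λ)) = 57.76/(17.0 × 9.40) = 0.3615

Method 2 (Little's Law):
W = 1/(μ-λ) = 1/9.40 = 0.10638
Wq = W - 1/μ = 0.10638 - 0.058824 = 0.04756
Lq = λWq = 7.6 × 0.04756 = 0.3615 ✔ (matches Method 1)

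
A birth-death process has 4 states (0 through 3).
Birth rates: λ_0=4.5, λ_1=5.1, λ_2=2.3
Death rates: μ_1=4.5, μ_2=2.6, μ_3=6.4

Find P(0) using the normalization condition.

Ratios P(n)/P(0) = (λ₀···λₙ₋₁)/(μ₁···μₙ):
P(1)/P(0) = (4.5)/(4.5) = 1.00000
P(2)/P(0) = (4.5×5.1)/(4.5×2.6) = 1.96154
P(3)/P(0) = (4.5×5.1×2.3)/(4.5×2.6×6.4) = 0.704928

Normalization: ∑ P(n) = 1
P(0) × (1.00000 + 1.00000 + 1.96154 + 0.704928) = 1
P(0) × 4.6665 = 1
P(0) = 1/4.6665 = 0.2143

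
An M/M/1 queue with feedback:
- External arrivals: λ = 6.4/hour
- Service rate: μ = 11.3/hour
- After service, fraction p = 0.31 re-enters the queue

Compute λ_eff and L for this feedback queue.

Effective arrival rate: λ_eff = λ/(1-p) = 6.4/(1-0.31) = 6.4/0.69 = 9.275362
ρ = λ_eff/μ = 9.275362/11.3 = 0.8208285
L = ρ/(1-ρ) = 0.8208285/(1-0.8208285) = 4.5812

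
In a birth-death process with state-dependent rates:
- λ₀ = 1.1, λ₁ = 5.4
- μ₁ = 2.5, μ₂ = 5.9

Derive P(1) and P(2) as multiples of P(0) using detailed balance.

Balance equations:
State 0: λ₀P₀ = μ₁P₁ → P₁ = (λ₀/μ₁)P₀ = (1.1/2.5)P₀ = 0.4400P₀
State 1: P₂ = (λ₀λ₁)/(μ₁μ₂)P₀ = (1.1×5.4)/(2.5×5.9)P₀ = 0.4027P₀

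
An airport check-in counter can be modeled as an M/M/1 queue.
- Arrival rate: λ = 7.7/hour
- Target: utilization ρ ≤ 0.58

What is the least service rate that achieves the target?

ρ = λ/μ, so μ = λ/ρ
μ ≥ 7.7/0.58 = 13.2759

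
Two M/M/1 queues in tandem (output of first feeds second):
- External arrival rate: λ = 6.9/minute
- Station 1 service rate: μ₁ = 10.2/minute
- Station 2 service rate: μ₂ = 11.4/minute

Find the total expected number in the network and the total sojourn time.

By Jackson's theorem, each station behaves as independent M/M/1.
Station 1: ρ₁ = 6.9/10.2 = 0.6765, L₁ = ρ₁/(1-ρ₁) = λ/(μ₁-λ) = 6.9/3.30 = 2.09091
Station 2: ρ₂ = 6.9/11.4 = 0.6053, L₂ = ρ₂/(1-ρ₂) = λ/(μ₂-λ) = 6.9/4.50 = 1.53333
Total: L = L₁ + L₂ = 2.09091 + 1.53333 = 3.62424
W = L/λ = 3.62424/6.9 = 0.5253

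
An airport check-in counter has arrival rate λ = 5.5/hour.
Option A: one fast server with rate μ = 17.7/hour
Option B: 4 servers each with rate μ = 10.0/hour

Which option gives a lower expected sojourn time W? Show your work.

Option A: single server μ = 17.7 (M/M/1)
  ρ_A = 5.5/17.7 = 0.3107
  W_A = 1/(μ-λ) = 1/(17.7-5.5) = 1/12.20 = 0.08197

Option B: 4 servers μ = 10.0 (M/M/4)
  ρ_B = λ/(cμ) = 5.5/(4×10.0) = 0.1375
  Offered load a = λ/μ = cρ = 5.5/10.0 = 0.5500
  P₀ = [ Σₙ₌₀^3 aⁿ/n! + a^4/(4!(1-ρ)) ]⁻¹
  Σ = a^0/0! + a^1/1! + a^2/2! + a^3/3! = 1.0000 + 0.5500 + 0.1513 + 0.02773 = 1.7290
  a^4/(4!(1-ρ)) = 0.09151/(24 × 0.8625) = 0.004421
  P₀ = 1/(1.7290 + 0.004421) = 0.5769
  Lq = P₀·a^4·ρ / (4!(1-ρ)²) = 0.5769 × 0.09151 × 0.1375 / (24 × 0.7439) = 0.0004066
  Wq_B = Lq/λ = 0.00040656/5.5 = 0.00007392
  W_B = Wq_B + 1/μ = 0.00007392 + 0.1000 = 0.1001

Since W_A = 0.08197 < W_B = 0.1001, Option A (single fast server) has the shorter time in system.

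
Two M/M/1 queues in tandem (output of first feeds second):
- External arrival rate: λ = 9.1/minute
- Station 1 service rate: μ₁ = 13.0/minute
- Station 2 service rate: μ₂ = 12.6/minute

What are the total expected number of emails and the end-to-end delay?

By Jackson's theorem, each station behaves as independent M/M/1.
Station 1: ρ₁ = 9.1/13.0 = 0.7000, L₁ = ρ₁/(1-ρ₁) = λ/(μ₁-λ) = 9.1/3.90 = 2.3333
Station 2: ρ₂ = 9.1/12.6 = 0.7222, L₂ = ρ₂/(1-ρ₂) = λ/(μ₂-λ) = 9.1/3.50 = 2.6000
Total: L = L₁ + L₂ = 2.3333 + 2.6000 = 4.9333
W = L/λ = 4.9333/9.1 = 0.5421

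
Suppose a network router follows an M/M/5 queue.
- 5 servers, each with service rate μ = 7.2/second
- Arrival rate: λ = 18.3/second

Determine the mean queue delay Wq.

Traffic intensity: ρ = λ/(cμ) = 18.3/(5×7.2) = 0.5083
Since ρ = 0.5083 < 1, system is stable.
Offered load a = λ/μ = cρ = 18.3/7.2 = 2.5417
P₀ = [ Σₙ₌₀^4 aⁿ/n! + a^5/(5!(1-ρ)) ]⁻¹
Σ = a^0/0! + a^1/1! + a^2/2! + a^3/3! + a^4/4! = 1.00000 + 2.54167 + 3.23003 + 2.73656 + 1.73885 = 11.2471
a^5/(5!(1-ρ)) = 106.0701/(120 × 0.49167) = 1.7978
P₀ = 1/(11.2471 + 1.7978) = 0.07666
Lq = P₀·a^5·ρ / (5!(1-ρ)²) = 0.07666 × 106.0701 × 0.5083 / (120 × 0.2417) = 0.1425
Wq = Lq/λ = 0.14249/18.3 = 0.007786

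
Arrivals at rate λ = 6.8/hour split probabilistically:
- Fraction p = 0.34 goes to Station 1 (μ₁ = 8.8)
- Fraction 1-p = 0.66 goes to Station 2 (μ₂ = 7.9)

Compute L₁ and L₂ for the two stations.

Effective rates: λ₁ = 6.8×0.34 = 2.312, λ₂ = 6.8×0.66 = 4.488
Station 1: ρ₁ = 2.312/8.8 = 0.26273, L₁ = ρ₁/(1-ρ₁) = 0.26273/(1-0.26273) = 0.3564
Station 2: ρ₂ = 4.488/7.9 = 0.5681, L₂ = ρ₂/(1-ρ₂) = 0.5681/(1-0.5681) = 1.3154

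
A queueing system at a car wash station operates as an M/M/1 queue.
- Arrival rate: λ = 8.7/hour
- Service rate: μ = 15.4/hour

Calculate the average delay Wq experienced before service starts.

First, compute utilization: ρ = λ/μ = 8.7/15.4 = 0.5649
For M/M/1: Wq = λ/(μ(μ-λ))
Wq = 8.7/(15.4 × (15.4-8.7))
Wq = 8.7/(15.4 × 6.70)
Wq = 0.08432 hours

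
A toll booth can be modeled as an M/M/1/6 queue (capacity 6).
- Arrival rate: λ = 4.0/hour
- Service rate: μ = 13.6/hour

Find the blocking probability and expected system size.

ρ = λ/μ = 4.0/13.6 = 0.29412
P₀ = (1-ρ)/(1-ρ^(K+1)) = (1-0.29412)/(1-0.29412^7) = 0.7059/0.9998 = 0.7060
P_K = P₀×ρ^K = 0.70601 × 0.29412^6 = 0.70601 × 0.00064736 = 0.0004570
Blocking probability P_6 = 0.0004570 (0.04570%)
L = ρ[1 - (K+1)ρ^K + Kρ^(K+1)] / [(1-ρ)(1-ρ^(K+1))]
L = 0.29412 × (1 - 7×0.0006474 + 6×0.0001904) / ((1 - 0.29412) × (1 - 0.0001904)) = 0.4153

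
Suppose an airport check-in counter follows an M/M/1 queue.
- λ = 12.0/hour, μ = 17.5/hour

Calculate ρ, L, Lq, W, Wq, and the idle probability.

Step 1: ρ = λ/μ = 12.0/17.5 = 0.6857
Step 2: L = λ/(μ-λ) = 12.0/5.50 = 2.1818
Step 3: Lq = λ²/(μ(μ-λ)) = 144.00/(17.5×5.50) = 1.4961
Step 4: W = 1/(μ-λ) = 1/5.50 = 0.18182
Step 5: Wq = λ/(μ(μ-λ)) = 12.0/(17.5×5.50) = 0.1247
Step 6: P(0) = 1-ρ = 0.3143
Verify: L = λW = 12.0×0.18182 = 2.1818 ✔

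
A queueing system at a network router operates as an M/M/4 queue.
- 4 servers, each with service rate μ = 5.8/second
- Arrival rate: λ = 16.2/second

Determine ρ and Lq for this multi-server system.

Traffic intensity: ρ = λ/(cμ) = 16.2/(4×5.8) = 0.6983
Since ρ = 0.6983 < 1, system is stable.
Offered load a = λ/μ = cρ = 16.2/5.8 = 2.7931
P₀ = [ Σₙ₌₀^3 aⁿ/n! + a^4/(4!(1-ρ)) ]⁻¹
Σ = a^0/0! + a^1/1! + a^2/2! + a^3/3! = 1.0000 + 2.7931 + 3.9007 + 3.6317 = 11.3255
a^4/(4!(1-ρ)) = 60.8623/(24 × 0.301724) = 8.4048
P₀ = 1/(11.3255 + 8.4048) = 0.05068
Lq = P₀·a^4·ρ / (4!(1-ρ)²) = 0.05068 × 60.8623 × 0.6983 / (24 × 0.09104) = 0.9858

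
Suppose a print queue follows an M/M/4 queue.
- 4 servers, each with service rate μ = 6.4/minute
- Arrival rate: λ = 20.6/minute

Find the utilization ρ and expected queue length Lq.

Traffic intensity: ρ = λ/(cμ) = 20.6/(4×6.4) = 0.8047
Since ρ = 0.8047 < 1, system is stable.
Offered load a = λ/μ = cρ = 20.6/6.4 = 3.2188
P₀ = [ Σₙ₌₀^3 aⁿ/n! + a^4/(4!(1-ρ)) ]⁻¹
Σ = a^0/0! + a^1/1! + a^2/2! + a^3/3! = 1.00000 + 3.21875 + 5.18018 + 5.55790 = 14.9568
a^4/(4!(1-ρ)) = 107.3369/(24 × 0.1953125) = 22.8985
P₀ = 1/(14.9568 + 22.8985) = 0.02642
Lq = P₀·a^4·ρ / (4!(1-ρ)²) = 0.0264163 × 107.3369 × 0.804688 / (24 × 0.0381470) = 2.4922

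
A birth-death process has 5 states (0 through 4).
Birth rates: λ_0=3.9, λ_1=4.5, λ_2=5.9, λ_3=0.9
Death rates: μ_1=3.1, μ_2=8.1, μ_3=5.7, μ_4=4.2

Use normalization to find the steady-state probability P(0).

Ratios P(n)/P(0) = (λ₀···λₙ₋₁)/(μ₁···μₙ):
P(1)/P(0) = (3.9)/(3.1) = 1.2581
P(2)/P(0) = (3.9×4.5)/(3.1×8.1) = 0.69892
P(3)/P(0) = (3.9×4.5×5.9)/(3.1×8.1×5.7) = 0.72345
P(4)/P(0) = (3.9×4.5×5.9×0.9)/(3.1×8.1×5.7×4.2) = 0.15502

Normalization: ∑ P(n) = 1
P(0) × (1.0000 + 1.2581 + 0.69892 + 0.72345 + 0.15502) = 1
P(0) × 3.8355 = 1
P(0) = 1/3.8355 = 0.2607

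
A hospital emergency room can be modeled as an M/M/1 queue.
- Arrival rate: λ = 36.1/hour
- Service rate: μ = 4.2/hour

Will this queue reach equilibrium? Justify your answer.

Stability requires ρ = λ/(cμ) < 1
ρ = 36.1/(1 × 4.2) = 36.1/4.20 = 8.5952
Since 8.5952 ≥ 1, the system is UNSTABLE.
Queue grows without bound. Need μ > λ = 36.1.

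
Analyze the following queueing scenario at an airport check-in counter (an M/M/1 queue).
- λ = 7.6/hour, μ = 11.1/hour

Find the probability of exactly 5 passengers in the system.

ρ = λ/μ = 7.6/11.1 = 0.6847
P(n) = (1-ρ)ρⁿ
P(5) = (1-0.6847) × 0.6847^5
P(5) = 0.3153 × 0.1505
P(5) = 0.04745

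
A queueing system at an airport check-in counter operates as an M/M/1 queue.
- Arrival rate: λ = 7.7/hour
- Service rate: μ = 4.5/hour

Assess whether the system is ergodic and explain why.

Stability requires ρ = λ/(cμ) < 1
ρ = 7.7/(1 × 4.5) = 7.7/4.50 = 1.7111
Since 1.7111 ≥ 1, the system is UNSTABLE.
Queue grows without bound. Need μ > λ = 7.7.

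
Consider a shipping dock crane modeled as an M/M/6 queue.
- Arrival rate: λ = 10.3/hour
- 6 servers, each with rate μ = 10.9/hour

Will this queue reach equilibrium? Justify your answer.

Stability requires ρ = λ/(cμ) < 1
ρ = 10.3/(6 × 10.9) = 10.3/65.40 = 0.1575
Since 0.1575 < 1, the system is STABLE.
The servers are busy 15.75% of the time.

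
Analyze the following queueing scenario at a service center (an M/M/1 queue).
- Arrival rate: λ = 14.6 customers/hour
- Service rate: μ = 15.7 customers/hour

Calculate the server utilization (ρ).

Server utilization: ρ = λ/μ
ρ = 14.6/15.7 = 0.9299
The server is busy 92.99% of the time.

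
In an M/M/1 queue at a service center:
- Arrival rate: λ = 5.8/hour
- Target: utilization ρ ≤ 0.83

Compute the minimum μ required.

ρ = λ/μ, so μ = λ/ρ
μ ≥ 5.8/0.83 = 6.9880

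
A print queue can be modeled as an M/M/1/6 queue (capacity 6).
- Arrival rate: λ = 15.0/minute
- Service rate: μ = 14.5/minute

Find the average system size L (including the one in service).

ρ = λ/μ = 15.0/14.5 = 1.0345
P₀ = (1-ρ)/(1-ρ^(K+1)) = (1-1.0345)/(1-1.0345^7) = -0.03450/-0.2680 = 0.1287
P_K = P₀×ρ^K = 0.12874 × 1.0345^6 = 0.12874 × 1.2257 = 0.1578
L = ρ[1 - (K+1)ρ^K + Kρ^(K+1)] / [(1-ρ)(1-ρ^(K+1))]
L = 1.0345 × (1 - 7×1.2256966 + 6×1.2679831) / ((1 - 1.0345) × (1 - 1.2679831)) = 3.1355 jobs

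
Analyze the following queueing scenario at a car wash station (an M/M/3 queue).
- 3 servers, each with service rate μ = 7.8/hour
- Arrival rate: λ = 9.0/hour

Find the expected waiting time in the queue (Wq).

Traffic intensity: ρ = λ/(cμ) = 9.0/(3×7.8) = 0.3846
Since ρ = 0.3846 < 1, system is stable.
Offered load a = λ/μ = cρ = 9.0/7.8 = 1.1538
P₀ = [ Σₙ₌₀^2 aⁿ/n! + a^3/(3!(1-ρ)) ]⁻¹
Σ = a^0/0! + a^1/1! + a^2/2! = 1.0000 + 1.1538 + 0.6657 = 2.8195
a^3/(3!(1-ρ)) = 1.5362/(6 × 0.61538) = 0.4161
P₀ = 1/(2.8195 + 0.4161) = 0.3091
Lq = P₀·a^3·ρ / (3!(1-ρ)²) = 0.3091 × 1.5362 × 0.3846 / (6 × 0.3787) = 0.08037
Wq = Lq/λ = 0.08037/9.0 = 0.008930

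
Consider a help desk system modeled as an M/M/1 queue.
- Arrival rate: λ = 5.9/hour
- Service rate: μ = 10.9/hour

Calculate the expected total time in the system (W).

First, compute utilization: ρ = λ/μ = 5.9/10.9 = 0.5413
For M/M/1: W = 1/(μ-λ)
W = 1/(10.9-5.9) = 1/5.00
W = 0.2000 hours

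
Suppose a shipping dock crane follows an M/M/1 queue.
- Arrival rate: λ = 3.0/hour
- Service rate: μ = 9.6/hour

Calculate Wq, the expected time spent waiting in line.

First, compute utilization: ρ = λ/μ = 3.0/9.6 = 0.3125
For M/M/1: Wq = λ/(μ(μ-λ))
Wq = 3.0/(9.6 × (9.6-3.0))
Wq = 3.0/(9.6 × 6.60)
Wq = 0.04735 hours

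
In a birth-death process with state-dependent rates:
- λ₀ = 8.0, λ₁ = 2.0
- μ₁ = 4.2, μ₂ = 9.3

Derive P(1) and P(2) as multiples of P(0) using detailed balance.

Balance equations:
State 0: λ₀P₀ = μ₁P₁ → P₁ = (λ₀/μ₁)P₀ = (8.0/4.2)P₀ = 1.9048P₀
State 1: P₂ = (λ₀λ₁)/(μ₁μ₂)P₀ = (8.0×2.0)/(4.2×9.3)P₀ = 0.4096P₀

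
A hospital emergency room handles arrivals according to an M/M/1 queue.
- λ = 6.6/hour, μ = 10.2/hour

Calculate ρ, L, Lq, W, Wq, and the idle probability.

Step 1: ρ = λ/μ = 6.6/10.2 = 0.6471
Step 2: L = λ/(μ-λ) = 6.6/3.60 = 1.8333
Step 3: Lq = λ²/(μ(μ-λ)) = 43.56/(10.2×3.60) = 1.1863
Step 4: W = 1/(μ-λ) = 1/3.60 = 0.27778
Step 5: Wq = λ/(μ(μ-λ)) = 6.6/(10.2×3.60) = 0.1797
Step 6: P(0) = 1-ρ = 0.3529
Verify: L = λW = 6.6×0.27778 = 1.8333 ✔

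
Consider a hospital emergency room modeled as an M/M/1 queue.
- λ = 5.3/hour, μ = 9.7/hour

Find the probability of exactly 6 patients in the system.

ρ = λ/μ = 5.3/9.7 = 0.5464
P(n) = (1-ρ)ρⁿ
P(6) = (1-0.5464) × 0.5464^6
P(6) = 0.4536 × 0.02661
P(6) = 0.01207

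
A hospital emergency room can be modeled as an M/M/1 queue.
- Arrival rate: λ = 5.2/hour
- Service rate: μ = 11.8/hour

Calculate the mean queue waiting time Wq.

First, compute utilization: ρ = λ/μ = 5.2/11.8 = 0.4407
For M/M/1: Wq = λ/(μ(μ-λ))
Wq = 5.2/(11.8 × (11.8-5.2))
Wq = 5.2/(11.8 × 6.60)
Wq = 0.06677 hours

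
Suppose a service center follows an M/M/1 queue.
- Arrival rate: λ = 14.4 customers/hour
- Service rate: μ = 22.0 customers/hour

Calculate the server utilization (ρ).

Server utilization: ρ = λ/μ
ρ = 14.4/22.0 = 0.6545
The server is busy 65.45% of the time.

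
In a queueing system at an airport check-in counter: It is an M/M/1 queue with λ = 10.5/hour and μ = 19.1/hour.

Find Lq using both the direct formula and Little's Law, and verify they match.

Method 1 (direct): Lq = λ²/(μ(μ-λ)) = 110.25/(19.1 × 8.60) = 0.6712

Method 2 (Little's Law):
W = 1/(μ-λ) = 1/8.60 = 0.11628
Wq = W - 1/μ = 0.11628 - 0.052356 = 0.06392
Lq = λWq = 10.5 × 0.06392 = 0.6712 ✔ (matches Method 1)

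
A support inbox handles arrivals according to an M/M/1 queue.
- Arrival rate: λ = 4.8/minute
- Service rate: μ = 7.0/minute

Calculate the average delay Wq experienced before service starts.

First, compute utilization: ρ = λ/μ = 4.8/7.0 = 0.6857
For M/M/1: Wq = λ/(μ(μ-λ))
Wq = 4.8/(7.0 × (7.0-4.8))
Wq = 4.8/(7.0 × 2.20)
Wq = 0.3117 minutes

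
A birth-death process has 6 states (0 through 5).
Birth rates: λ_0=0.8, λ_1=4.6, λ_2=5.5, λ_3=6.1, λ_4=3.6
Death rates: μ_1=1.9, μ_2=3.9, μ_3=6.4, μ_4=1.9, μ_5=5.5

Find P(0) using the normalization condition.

Ratios P(n)/P(0) = (λ₀···λₙ₋₁)/(μ₁···μₙ):
P(1)/P(0) = (0.8)/(1.9) = 0.42105
P(2)/P(0) = (0.8×4.6)/(1.9×3.9) = 0.49663
P(3)/P(0) = (0.8×4.6×5.5)/(1.9×3.9×6.4) = 0.42679
P(4)/P(0) = (0.8×4.6×5.5×6.1)/(1.9×3.9×6.4×1.9) = 1.3702
P(5)/P(0) = (0.8×4.6×5.5×6.1×3.6)/(1.9×3.9×6.4×1.9×5.5) = 0.89687

Normalization: ∑ P(n) = 1
P(0) × (1.0000 + 0.42105 + 0.49663 + 0.42679 + 1.3702 + 0.89687) = 1
P(0) × 4.6115 = 1
P(0) = 1/4.6115 = 0.2168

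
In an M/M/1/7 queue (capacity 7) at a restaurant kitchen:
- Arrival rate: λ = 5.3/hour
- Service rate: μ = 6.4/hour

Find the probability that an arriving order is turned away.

ρ = λ/μ = 5.3/6.4 = 0.828125
P₀ = (1-ρ)/(1-ρ^(K+1)) = (1-0.828125)/(1-0.828125^8) = 0.1719/0.7788 = 0.2207
P_K = P₀×ρ^K = 0.2207 × 0.828125^7 = 0.2207 × 0.2671 = 0.05895
Blocking probability = 5.89%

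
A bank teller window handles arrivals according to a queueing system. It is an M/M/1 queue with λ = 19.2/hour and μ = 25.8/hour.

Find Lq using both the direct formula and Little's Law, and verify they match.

Method 1 (direct): Lq = λ²/(μ(μ-λ)) = 368.64/(25.8 × 6.60) = 2.1649

Method 2 (Little's Law):
W = 1/(μ-λ) = 1/6.60 = 0.151515
Wq = W - 1/μ = 0.151515 - 0.0387597 = 0.112755
Lq = λWq = 19.2 × 0.112755 = 2.1649 ✔ (matches Method 1)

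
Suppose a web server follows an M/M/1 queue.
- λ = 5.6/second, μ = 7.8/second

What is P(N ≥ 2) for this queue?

ρ = λ/μ = 5.6/7.8 = 0.71795
P(N ≥ n) = ρⁿ
P(N ≥ 2) = 0.71795^2
P(N ≥ 2) = 0.5155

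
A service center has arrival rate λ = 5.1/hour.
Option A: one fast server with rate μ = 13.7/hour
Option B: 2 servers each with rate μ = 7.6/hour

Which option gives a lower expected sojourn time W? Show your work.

Option A: single server μ = 13.7 (M/M/1)
  ρ_A = 5.1/13.7 = 0.3723
  W_A = 1/(μ-λ) = 1/(13.7-5.1) = 1/8.60 = 0.1163

Option B: 2 servers μ = 7.6 (M/M/2)
  ρ_B = λ/(cμ) = 5.1/(2×7.6) = 0.3355
  Offered load a = λ/μ = cρ = 5.1/7.6 = 0.6711
  P₀ = [ Σₙ₌₀^1 aⁿ/n! + a^2/(2!(1-ρ)) ]⁻¹
  Σ = a^0/0! + a^1/1! = 1.0000 + 0.6711 = 1.6711
  a^2/(2!(1-ρ)) = 0.4503/(2 × 0.6645) = 0.3388
  P₀ = 1/(1.6711 + 0.3388) = 0.4975
  Lq = P₀·a^2·ρ / (2!(1-ρ)²) = 0.49754 × 0.45031 × 0.33553 / (2 × 0.44153) = 0.08513
  Wq_B = Lq/λ = 0.08513/5.1 = 0.01669
  W_B = Wq_B + 1/μ = 0.01669 + 0.1316 = 0.1483

Since W_A = 0.1163 < W_B = 0.1483, Option A (single fast server) has the shorter time in system.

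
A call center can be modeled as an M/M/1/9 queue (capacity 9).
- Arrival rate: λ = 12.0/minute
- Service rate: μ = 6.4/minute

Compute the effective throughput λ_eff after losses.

ρ = λ/μ = 12.0/6.4 = 1.8750
P₀ = (1-ρ)/(1-ρ^(K+1)) = (1-1.8750)/(1-1.8750^10) = -0.8750/-536.0475 = 0.001632
P_K = P₀×ρ^K = 0.0016323 × 1.8750^9 = 0.0016323 × 286.4253 = 0.4675
λ_eff = λ(1-P_K) = 12.0 × (1 - 0.467537) = 12.0 × 0.532463 = 6.3896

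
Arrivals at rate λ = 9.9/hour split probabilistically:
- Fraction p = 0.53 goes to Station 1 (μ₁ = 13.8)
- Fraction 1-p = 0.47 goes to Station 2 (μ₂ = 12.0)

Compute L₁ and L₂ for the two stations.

Effective rates: λ₁ = 9.9×0.53 = 5.247, λ₂ = 9.9×0.47 = 4.653
Station 1: ρ₁ = 5.247/13.8 = 0.38022, L₁ = ρ₁/(1-ρ₁) = 0.38022/(1-0.38022) = 0.6135
Station 2: ρ₂ = 4.653/12.0 = 0.38775, L₂ = ρ₂/(1-ρ₂) = 0.38775/(1-0.38775) = 0.6333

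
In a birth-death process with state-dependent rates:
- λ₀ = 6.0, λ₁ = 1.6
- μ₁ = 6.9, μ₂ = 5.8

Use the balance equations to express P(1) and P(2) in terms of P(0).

Balance equations:
State 0: λ₀P₀ = μ₁P₁ → P₁ = (λ₀/μ₁)P₀ = (6.0/6.9)P₀ = 0.8696P₀
State 1: P₂ = (λ₀λ₁)/(μ₁μ₂)P₀ = (6.0×1.6)/(6.9×5.8)P₀ = 0.2399P₀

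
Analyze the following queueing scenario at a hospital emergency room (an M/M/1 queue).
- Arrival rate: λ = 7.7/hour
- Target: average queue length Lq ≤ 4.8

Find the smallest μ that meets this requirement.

For M/M/1: Lq = λ²/(μ(μ-λ))
Need Lq ≤ 4.8, i.e. μ(μ-λ) ≥ λ²/4.8
μ² - 7.7μ - 59.29/4.8 ≥ 0  →  μ² - 7.7μ - 12.35208 ≥ 0
Quadratic formula (positive root): μ = [λ + √(λ² + 4×12.35208)]/2
Discriminant: 59.29 + 4×12.35208 = 108.6983, √108.6983 = 10.4258
μ ≥ (7.7 + 10.4258)/2 = 9.0629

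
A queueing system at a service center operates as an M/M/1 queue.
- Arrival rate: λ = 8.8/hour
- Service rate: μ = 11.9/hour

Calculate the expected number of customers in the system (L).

ρ = λ/μ = 8.8/11.9 = 0.7395
For M/M/1: L = λ/(μ-λ)
L = 8.8/(11.9-8.8) = 8.8/3.10
L = 2.8387 customers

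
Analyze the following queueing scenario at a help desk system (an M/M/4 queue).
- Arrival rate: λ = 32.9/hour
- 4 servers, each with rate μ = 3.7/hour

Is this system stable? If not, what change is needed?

Stability requires ρ = λ/(cμ) < 1
ρ = 32.9/(4 × 3.7) = 32.9/14.80 = 2.2230
Since 2.2230 ≥ 1, the system is UNSTABLE.
Need c > λ/μ = 32.9/3.7 = 8.89.
Minimum servers needed: c = 9.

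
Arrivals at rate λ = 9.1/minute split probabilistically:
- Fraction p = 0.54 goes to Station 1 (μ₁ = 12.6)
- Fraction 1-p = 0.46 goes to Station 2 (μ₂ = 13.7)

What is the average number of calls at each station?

Effective rates: λ₁ = 9.1×0.54 = 4.914, λ₂ = 9.1×0.46 = 4.186
Station 1: ρ₁ = 4.914/12.6 = 0.3900, L₁ = ρ₁/(1-ρ₁) = 0.3900/(1-0.3900) = 0.6393
Station 2: ρ₂ = 4.186/13.7 = 0.30555, L₂ = ρ₂/(1-ρ₂) = 0.30555/(1-0.30555) = 0.4400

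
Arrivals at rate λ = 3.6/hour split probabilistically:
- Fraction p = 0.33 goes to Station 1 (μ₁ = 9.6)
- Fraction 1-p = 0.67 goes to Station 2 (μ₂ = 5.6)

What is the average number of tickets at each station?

Effective rates: λ₁ = 3.6×0.33 = 1.188, λ₂ = 3.6×0.67 = 2.412
Station 1: ρ₁ = 1.188/9.6 = 0.12375, L₁ = ρ₁/(1-ρ₁) = 0.12375/(1-0.12375) = 0.1412
Station 2: ρ₂ = 2.412/5.6 = 0.43071, L₂ = ρ₂/(1-ρ₂) = 0.43071/(1-0.43071) = 0.7566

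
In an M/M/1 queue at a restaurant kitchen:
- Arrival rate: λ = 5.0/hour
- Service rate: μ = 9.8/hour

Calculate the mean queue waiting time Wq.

First, compute utilization: ρ = λ/μ = 5.0/9.8 = 0.5102
For M/M/1: Wq = λ/(μ(μ-λ))
Wq = 5.0/(9.8 × (9.8-5.0))
Wq = 5.0/(9.8 × 4.80)
Wq = 0.1063 hours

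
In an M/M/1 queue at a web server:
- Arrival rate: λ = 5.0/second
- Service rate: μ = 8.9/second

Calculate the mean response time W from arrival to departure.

First, compute utilization: ρ = λ/μ = 5.0/8.9 = 0.5618
For M/M/1: W = 1/(μ-λ)
W = 1/(8.9-5.0) = 1/3.90
W = 0.2564 seconds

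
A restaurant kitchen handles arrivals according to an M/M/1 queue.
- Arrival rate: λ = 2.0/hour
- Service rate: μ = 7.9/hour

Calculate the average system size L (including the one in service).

ρ = λ/μ = 2.0/7.9 = 0.2532
For M/M/1: L = λ/(μ-λ)
L = 2.0/(7.9-2.0) = 2.0/5.90
L = 0.3390 orders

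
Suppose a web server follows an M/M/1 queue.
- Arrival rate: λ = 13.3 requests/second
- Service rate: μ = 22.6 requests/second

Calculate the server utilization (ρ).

Server utilization: ρ = λ/μ
ρ = 13.3/22.6 = 0.5885
The server is busy 58.85% of the time.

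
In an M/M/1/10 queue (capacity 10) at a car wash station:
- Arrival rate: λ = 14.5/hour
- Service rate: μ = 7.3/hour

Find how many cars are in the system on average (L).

ρ = λ/μ = 14.5/7.3 = 1.9863
P₀ = (1-ρ)/(1-ρ^(K+1)) = (1-1.9863)/(1-1.9863^11) = -0.9863/-1897.8614 = 0.0005197
P_K = P₀×ρ^K = 0.0005197 × 1.9863^10 = 0.0005197 × 955.9792 = 0.4968
L = ρ[1 - (K+1)ρ^K + Kρ^(K+1)] / [(1-ρ)(1-ρ^(K+1))]
L = 1.9863 × (1 - 11×955.9792 + 10×1898.8614) / ((1 - 1.9863) × (1 - 1898.8614)) = 8.9919 cars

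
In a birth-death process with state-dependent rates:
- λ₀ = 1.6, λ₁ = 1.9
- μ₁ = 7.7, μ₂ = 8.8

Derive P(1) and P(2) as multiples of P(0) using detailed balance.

Balance equations:
State 0: λ₀P₀ = μ₁P₁ → P₁ = (λ₀/μ₁)P₀ = (1.6/7.7)P₀ = 0.2078P₀
State 1: P₂ = (λ₀λ₁)/(μ₁μ₂)P₀ = (1.6×1.9)/(7.7×8.8)P₀ = 0.04486P₀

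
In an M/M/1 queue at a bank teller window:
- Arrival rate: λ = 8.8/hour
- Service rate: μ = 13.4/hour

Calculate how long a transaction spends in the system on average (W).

First, compute utilization: ρ = λ/μ = 8.8/13.4 = 0.6567
For M/M/1: W = 1/(μ-λ)
W = 1/(13.4-8.8) = 1/4.60
W = 0.2174 hours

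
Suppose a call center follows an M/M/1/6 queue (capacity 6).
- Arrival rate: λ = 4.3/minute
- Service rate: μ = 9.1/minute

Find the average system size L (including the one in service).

ρ = λ/μ = 4.3/9.1 = 0.47253
P₀ = (1-ρ)/(1-ρ^(K+1)) = (1-0.47253)/(1-0.47253^7) = 0.5275/0.9947 = 0.5303
P_K = P₀×ρ^K = 0.53026 × 0.47253^6 = 0.53026 × 0.011132 = 0.005903
L = ρ[1 - (K+1)ρ^K + Kρ^(K+1)] / [(1-ρ)(1-ρ^(K+1))]
L = 0.47253 × (1 - 7×0.01113 + 6×0.005260) / ((1 - 0.47253) × (1 - 0.005260)) = 0.8588 calls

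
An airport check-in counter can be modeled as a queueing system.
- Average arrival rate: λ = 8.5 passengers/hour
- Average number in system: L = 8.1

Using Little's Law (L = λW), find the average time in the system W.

Little's Law: L = λW, so W = L/λ
W = 8.1/8.5 = 0.9529 hours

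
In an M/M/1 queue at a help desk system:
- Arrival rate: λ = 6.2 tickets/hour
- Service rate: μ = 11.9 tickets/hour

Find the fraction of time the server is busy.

Server utilization: ρ = λ/μ
ρ = 6.2/11.9 = 0.5210
The server is busy 52.10% of the time.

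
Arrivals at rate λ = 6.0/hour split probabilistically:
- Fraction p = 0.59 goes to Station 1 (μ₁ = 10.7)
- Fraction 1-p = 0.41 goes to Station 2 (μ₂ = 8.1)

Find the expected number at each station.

Effective rates: λ₁ = 6.0×0.59 = 3.54, λ₂ = 6.0×0.41 = 2.46
Station 1: ρ₁ = 3.54/10.7 = 0.33084, L₁ = ρ₁/(1-ρ₁) = 0.33084/(1-0.33084) = 0.4944
Station 2: ρ₂ = 2.46/8.1 = 0.3037, L₂ = ρ₂/(1-ρ₂) = 0.3037/(1-0.3037) = 0.4362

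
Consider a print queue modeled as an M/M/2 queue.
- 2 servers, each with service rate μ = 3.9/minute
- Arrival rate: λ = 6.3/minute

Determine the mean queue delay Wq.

Traffic intensity: ρ = λ/(cμ) = 6.3/(2×3.9) = 0.8077
Since ρ = 0.8077 < 1, system is stable.
Offered load a = λ/μ = cρ = 6.3/3.9 = 1.6154
P₀ = [ Σₙ₌₀^1 aⁿ/n! + a^2/(2!(1-ρ)) ]⁻¹
Σ = a^0/0! + a^1/1! = 1.0000 + 1.6154 = 2.6154
a^2/(2!(1-ρ)) = 2.6095/(2 × 0.19231) = 6.7846
P₀ = 1/(2.6154 + 6.7846) = 0.1064
Lq = P₀·a^2·ρ / (2!(1-ρ)²) = 0.10638 × 2.6095 × 0.80769 / (2 × 0.036982) = 3.0314
Wq = Lq/λ = 3.0314/6.3 = 0.4812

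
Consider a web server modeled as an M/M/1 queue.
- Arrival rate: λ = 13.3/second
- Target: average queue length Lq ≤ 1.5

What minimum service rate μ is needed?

For M/M/1: Lq = λ²/(μ(μ-λ))
Need Lq ≤ 1.5, i.e. μ(μ-λ) ≥ λ²/1.5
μ² - 13.3μ - 176.89/1.5 ≥ 0  →  μ² - 13.3μ - 117.92667 ≥ 0
Quadratic formula (positive root): μ = [λ + √(λ² + 4×117.92667)]/2
Discriminant: 176.89 + 4×117.92667 = 648.5967, √648.5967 = 25.4676
μ ≥ (13.3 + 25.4676)/2 = 19.3838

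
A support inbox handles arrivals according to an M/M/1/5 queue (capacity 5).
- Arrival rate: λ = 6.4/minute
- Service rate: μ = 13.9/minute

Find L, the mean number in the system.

ρ = λ/μ = 6.4/13.9 = 0.46043
P₀ = (1-ρ)/(1-ρ^(K+1)) = (1-0.46043)/(1-0.46043^6) = 0.5396/0.9905 = 0.5448
P_K = P₀×ρ^K = 0.5448 × 0.46043^5 = 0.5448 × 0.02069 = 0.01127
L = ρ[1 - (K+1)ρ^K + Kρ^(K+1)] / [(1-ρ)(1-ρ^(K+1))]
L = 0.46043 × (1 - 6×0.02069 + 5×0.009528) / ((1 - 0.46043) × (1 - 0.009528)) = 0.7956 emails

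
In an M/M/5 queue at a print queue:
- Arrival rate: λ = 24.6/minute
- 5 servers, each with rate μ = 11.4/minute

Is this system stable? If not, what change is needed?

Stability requires ρ = λ/(cμ) < 1
ρ = 24.6/(5 × 11.4) = 24.6/57.00 = 0.4316
Since 0.4316 < 1, the system is STABLE.
The servers are busy 43.16% of the time.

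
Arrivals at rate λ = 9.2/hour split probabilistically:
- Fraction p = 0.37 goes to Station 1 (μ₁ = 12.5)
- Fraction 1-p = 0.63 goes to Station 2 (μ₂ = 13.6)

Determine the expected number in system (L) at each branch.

Effective rates: λ₁ = 9.2×0.37 = 3.404, λ₂ = 9.2×0.63 = 5.796
Station 1: ρ₁ = 3.404/12.5 = 0.2723, L₁ = ρ₁/(1-ρ₁) = 0.2723/(1-0.2723) = 0.3742
Station 2: ρ₂ = 5.796/13.6 = 0.42618, L₂ = ρ₂/(1-ρ₂) = 0.42618/(1-0.42618) = 0.7427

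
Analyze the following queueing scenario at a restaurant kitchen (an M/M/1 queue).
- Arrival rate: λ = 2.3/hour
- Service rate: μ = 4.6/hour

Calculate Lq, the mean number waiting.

ρ = λ/μ = 2.3/4.6 = 0.5000
For M/M/1: Lq = λ²/(μ(μ-λ))
Lq = 5.29/(4.6 × 2.30)
Lq = 0.5000 orders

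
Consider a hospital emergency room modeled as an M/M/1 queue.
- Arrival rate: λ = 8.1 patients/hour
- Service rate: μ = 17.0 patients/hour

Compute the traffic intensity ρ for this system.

Server utilization: ρ = λ/μ
ρ = 8.1/17.0 = 0.4765
The server is busy 47.65% of the time.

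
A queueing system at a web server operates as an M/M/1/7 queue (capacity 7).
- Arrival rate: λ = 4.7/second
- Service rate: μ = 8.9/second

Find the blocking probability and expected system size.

ρ = λ/μ = 4.7/8.9 = 0.52809
P₀ = (1-ρ)/(1-ρ^(K+1)) = (1-0.52809)/(1-0.52809^8) = 0.47191/0.99395 = 0.4748
P_K = P₀×ρ^K = 0.47478 × 0.52809^7 = 0.47478 × 0.011454 = 0.005438
Blocking probability P_7 = 0.005438 (0.54%)
L = ρ[1 - (K+1)ρ^K + Kρ^(K+1)] / [(1-ρ)(1-ρ^(K+1))]
L = 0.52809 × (1 - 8×0.01145 + 7×0.006049) / ((1 - 0.52809) × (1 - 0.006049)) = 1.0704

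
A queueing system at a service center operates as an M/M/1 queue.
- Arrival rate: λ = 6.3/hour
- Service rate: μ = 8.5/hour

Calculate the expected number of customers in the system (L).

ρ = λ/μ = 6.3/8.5 = 0.7412
For M/M/1: L = λ/(μ-λ)
L = 6.3/(8.5-6.3) = 6.3/2.20
L = 2.8636 customers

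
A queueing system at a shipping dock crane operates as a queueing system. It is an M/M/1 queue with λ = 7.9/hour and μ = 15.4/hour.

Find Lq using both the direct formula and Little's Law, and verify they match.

Method 1 (direct): Lq = λ²/(μ(μ-λ)) = 62.41/(15.4 × 7.50) = 0.5403

Method 2 (Little's Law):
W = 1/(μ-λ) = 1/7.50 = 0.133333
Wq = W - 1/μ = 0.133333 - 0.0649351 = 0.068398
Lq = λWq = 7.9 × 0.068398 = 0.5403 ✔ (matches Method 1)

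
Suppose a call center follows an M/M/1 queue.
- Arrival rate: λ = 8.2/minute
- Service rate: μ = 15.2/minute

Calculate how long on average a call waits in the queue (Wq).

First, compute utilization: ρ = λ/μ = 8.2/15.2 = 0.5395
For M/M/1: Wq = λ/(μ(μ-λ))
Wq = 8.2/(15.2 × (15.2-8.2))
Wq = 8.2/(15.2 × 7.00)
Wq = 0.07707 minutes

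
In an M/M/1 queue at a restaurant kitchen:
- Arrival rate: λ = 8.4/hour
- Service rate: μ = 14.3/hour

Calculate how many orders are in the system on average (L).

ρ = λ/μ = 8.4/14.3 = 0.5874
For M/M/1: L = λ/(μ-λ)
L = 8.4/(14.3-8.4) = 8.4/5.90
L = 1.4237 orders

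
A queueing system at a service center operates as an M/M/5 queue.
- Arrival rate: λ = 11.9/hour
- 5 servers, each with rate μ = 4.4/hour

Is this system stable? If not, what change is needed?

Stability requires ρ = λ/(cμ) < 1
ρ = 11.9/(5 × 4.4) = 11.9/22.00 = 0.5409
Since 0.5409 < 1, the system is STABLE.
The servers are busy 54.09% of the time.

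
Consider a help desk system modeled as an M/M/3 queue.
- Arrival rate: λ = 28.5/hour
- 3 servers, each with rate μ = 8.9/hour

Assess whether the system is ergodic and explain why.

Stability requires ρ = λ/(cμ) < 1
ρ = 28.5/(3 × 8.9) = 28.5/26.70 = 1.0674
Since 1.0674 ≥ 1, the system is UNSTABLE.
Need c > λ/μ = 28.5/8.9 = 3.20.
Minimum servers needed: c = 4.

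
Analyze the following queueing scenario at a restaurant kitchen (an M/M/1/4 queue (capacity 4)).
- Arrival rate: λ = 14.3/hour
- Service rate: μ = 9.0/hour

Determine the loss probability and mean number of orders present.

ρ = λ/μ = 14.3/9.0 = 1.5889
P₀ = (1-ρ)/(1-ρ^(K+1)) = (1-1.5889)/(1-1.5889^5) = -0.5889/-9.1270 = 0.06452
P_K = P₀×ρ^K = 0.06452 × 1.5889^4 = 0.06452 × 6.3736 = 0.4112
Blocking probability P_4 = 0.4112 (41.12%)
L = ρ[1 - (K+1)ρ^K + Kρ^(K+1)] / [(1-ρ)(1-ρ^(K+1))]
L = 1.5889 × (1 - 5×6.3736 + 4×10.1270) / ((1 - 1.5889) × (1 - 10.1270)) = 2.8497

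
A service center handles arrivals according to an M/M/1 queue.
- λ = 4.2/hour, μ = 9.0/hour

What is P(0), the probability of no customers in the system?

ρ = λ/μ = 4.2/9.0 = 0.4667
P(0) = 1 - ρ = 1 - 0.4667 = 0.5333
The server is idle 53.33% of the time.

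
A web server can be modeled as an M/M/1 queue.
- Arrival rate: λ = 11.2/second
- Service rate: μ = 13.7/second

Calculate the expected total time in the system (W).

First, compute utilization: ρ = λ/μ = 11.2/13.7 = 0.8175
For M/M/1: W = 1/(μ-λ)
W = 1/(13.7-11.2) = 1/2.50
W = 0.4000 seconds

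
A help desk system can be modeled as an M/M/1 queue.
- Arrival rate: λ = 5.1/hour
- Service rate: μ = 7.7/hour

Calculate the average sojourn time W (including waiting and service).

First, compute utilization: ρ = λ/μ = 5.1/7.7 = 0.6623
For M/M/1: W = 1/(μ-λ)
W = 1/(7.7-5.1) = 1/2.60
W = 0.3846 hours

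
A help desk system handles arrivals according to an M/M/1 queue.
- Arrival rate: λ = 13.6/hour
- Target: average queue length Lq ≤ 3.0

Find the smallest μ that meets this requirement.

For M/M/1: Lq = λ²/(μ(μ-λ))
Need Lq ≤ 3.0, i.e. μ(μ-λ) ≥ λ²/3.0
μ² - 13.6μ - 184.96/3.0 ≥ 0  →  μ² - 13.6μ - 61.65333 ≥ 0
Quadratic formula (positive root): μ = [λ + √(λ² + 4×61.65333)]/2
Discriminant: 184.96 + 4×61.65333 = 431.5733, √431.5733 = 20.77434
μ ≥ (13.6 + 20.77434)/2 = 17.1872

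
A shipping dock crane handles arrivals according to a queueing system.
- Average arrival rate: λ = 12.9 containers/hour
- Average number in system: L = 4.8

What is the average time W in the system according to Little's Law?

Little's Law: L = λW, so W = L/λ
W = 4.8/12.9 = 0.3721 hours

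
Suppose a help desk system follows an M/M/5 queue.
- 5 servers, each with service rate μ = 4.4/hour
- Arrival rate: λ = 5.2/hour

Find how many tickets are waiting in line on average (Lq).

Traffic intensity: ρ = λ/(cμ) = 5.2/(5×4.4) = 0.2364
Since ρ = 0.2364 < 1, system is stable.
Offered load a = λ/μ = cρ = 5.2/4.4 = 1.1818
P₀ = [ Σₙ₌₀^4 aⁿ/n! + a^5/(5!(1-ρ)) ]⁻¹
Σ = a^0/0! + a^1/1! + a^2/2! + a^3/3! + a^4/4! = 1.00000 + 1.18182 + 0.698347 + 0.275106 + 0.0812814 = 3.2366
a^5/(5!(1-ρ)) = 2.3054/(120 × 0.7636) = 0.02516
P₀ = 1/(3.2366 + 0.02516) = 0.3066
Lq = P₀·a^5·ρ / (5!(1-ρ)²) = 0.30659 × 2.3054 × 0.23636 / (120 × 0.58314) = 0.002387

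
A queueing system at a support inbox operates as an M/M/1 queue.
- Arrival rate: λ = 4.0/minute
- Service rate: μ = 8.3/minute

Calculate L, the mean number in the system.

ρ = λ/μ = 4.0/8.3 = 0.4819
For M/M/1: L = λ/(μ-λ)
L = 4.0/(8.3-4.0) = 4.0/4.30
L = 0.9302 emails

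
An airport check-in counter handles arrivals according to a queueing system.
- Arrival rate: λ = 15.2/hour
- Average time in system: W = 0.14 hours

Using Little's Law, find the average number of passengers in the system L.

Little's Law: L = λW
L = 15.2 × 0.14 = 2.1280 passengers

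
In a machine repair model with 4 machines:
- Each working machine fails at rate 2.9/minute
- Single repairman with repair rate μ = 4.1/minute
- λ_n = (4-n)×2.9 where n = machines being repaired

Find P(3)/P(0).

P(3)/P(0) = ∏_{i=0}^{3-1} λ_i/μ_{i+1}
= (4-0)×2.9/4.1 × (4-1)×2.9/4.1 × (4-2)×2.9/4.1
= 8.4929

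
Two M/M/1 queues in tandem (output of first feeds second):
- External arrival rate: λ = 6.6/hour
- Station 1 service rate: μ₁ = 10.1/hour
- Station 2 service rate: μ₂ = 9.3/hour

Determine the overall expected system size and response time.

By Jackson's theorem, each station behaves as independent M/M/1.
Station 1: ρ₁ = 6.6/10.1 = 0.6535, L₁ = ρ₁/(1-ρ₁) = λ/(μ₁-λ) = 6.6/3.50 = 1.885714
Station 2: ρ₂ = 6.6/9.3 = 0.7097, L₂ = ρ₂/(1-ρ₂) = λ/(μ₂-λ) = 6.6/2.70 = 2.444444
Total: L = L₁ + L₂ = 1.885714 + 2.444444 = 4.3302
W = L/λ = 4.3302/6.6 = 0.6561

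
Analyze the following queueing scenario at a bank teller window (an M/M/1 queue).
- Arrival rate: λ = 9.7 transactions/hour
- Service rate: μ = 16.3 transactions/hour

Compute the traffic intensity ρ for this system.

Server utilization: ρ = λ/μ
ρ = 9.7/16.3 = 0.5951
The server is busy 59.51% of the time.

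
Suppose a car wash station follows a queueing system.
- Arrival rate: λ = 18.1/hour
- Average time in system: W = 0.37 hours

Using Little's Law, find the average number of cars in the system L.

Little's Law: L = λW
L = 18.1 × 0.37 = 6.6970 cars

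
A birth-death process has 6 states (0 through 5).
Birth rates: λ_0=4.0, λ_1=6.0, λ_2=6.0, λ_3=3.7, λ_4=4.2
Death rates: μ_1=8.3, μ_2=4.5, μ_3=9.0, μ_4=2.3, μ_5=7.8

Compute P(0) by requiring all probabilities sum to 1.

Ratios P(n)/P(0) = (λ₀···λₙ₋₁)/(μ₁···μₙ):
P(1)/P(0) = (4.0)/(8.3) = 0.4819
P(2)/P(0) = (4.0×6.0)/(8.3×4.5) = 0.6426
P(3)/P(0) = (4.0×6.0×6.0)/(8.3×4.5×9.0) = 0.4284
P(4)/P(0) = (4.0×6.0×6.0×3.7)/(8.3×4.5×9.0×2.3) = 0.6891
P(5)/P(0) = (4.0×6.0×6.0×3.7×4.2)/(8.3×4.5×9.0×2.3×7.8) = 0.3711

Normalization: ∑ P(n) = 1
P(0) × (1.0000 + 0.4819 + 0.6426 + 0.4284 + 0.6891 + 0.3711) = 1
P(0) × 3.6131 = 1
P(0) = 1/3.6131 = 0.2768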